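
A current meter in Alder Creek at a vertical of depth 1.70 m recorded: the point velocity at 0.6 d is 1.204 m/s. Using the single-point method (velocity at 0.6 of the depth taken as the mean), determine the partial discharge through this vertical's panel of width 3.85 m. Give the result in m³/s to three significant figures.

7.88 m³/s

v̄ = v₀.₆ = 1.204 m/s
q = v̄ × d × w = 1.204 × 1.70 × 3.85 = 7.880 m³/s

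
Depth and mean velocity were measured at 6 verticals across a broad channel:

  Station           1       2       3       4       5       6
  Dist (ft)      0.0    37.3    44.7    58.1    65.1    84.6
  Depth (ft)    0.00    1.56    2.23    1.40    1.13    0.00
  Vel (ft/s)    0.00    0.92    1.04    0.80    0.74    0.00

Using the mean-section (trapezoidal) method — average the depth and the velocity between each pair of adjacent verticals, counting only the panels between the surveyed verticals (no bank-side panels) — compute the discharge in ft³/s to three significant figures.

Panel 1-2: Δb = 37.3 ft, d̄ = (0.00+1.56)/2 = 0.78, v̄ = (0.00+0.92)/2 = 0.46 → q = 37.3×0.78×0.46 = 13.38 ft³/s
Panel 2-3: Δb = 7.4 ft, d̄ = (1.56+2.23)/2 = 1.895, v̄ = (0.92+1.04)/2 = 0.98 → q = 7.4×1.895×0.98 = 13.74 ft³/s
Panel 3-4: Δb = 13.4 ft, d̄ = (2.23+1.40)/2 = 1.815, v̄ = (1.04+0.80)/2 = 0.92 → q = 13.4×1.815×0.92 = 22.38 ft³/s
Panel 4-5: Δb = 7 ft, d̄ = (1.40+1.13)/2 = 1.265, v̄ = (0.80+0.74)/2 = 0.77 → q = 7×1.265×0.77 = 6.818 ft³/s
Panel 5-6: Δb = 19.5 ft, d̄ = (1.13+0.00)/2 = 0.565, v̄ = (0.74+0.00)/2 = 0.37 → q = 19.5×0.565×0.37 = 4.076 ft³/s
Q = Σ q = 60.40 ft³/s

60.4 ft³/s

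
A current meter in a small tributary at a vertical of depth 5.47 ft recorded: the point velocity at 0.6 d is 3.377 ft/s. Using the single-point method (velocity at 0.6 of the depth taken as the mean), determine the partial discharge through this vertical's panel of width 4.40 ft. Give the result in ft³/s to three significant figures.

v̄ = v₀.₆ = 3.377 ft/s
q = v̄ × d × w = 3.377 × 5.47 × 4.40 = 81.28 ft³/s

81.3 ft³/s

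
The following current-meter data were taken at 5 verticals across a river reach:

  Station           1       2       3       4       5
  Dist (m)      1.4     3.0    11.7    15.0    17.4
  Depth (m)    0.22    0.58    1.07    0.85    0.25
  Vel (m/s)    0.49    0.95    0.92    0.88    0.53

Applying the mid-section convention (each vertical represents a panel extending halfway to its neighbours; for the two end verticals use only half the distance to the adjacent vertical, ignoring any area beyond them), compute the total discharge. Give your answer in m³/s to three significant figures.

11.1 m³/s

w_1 = (3.0 − 1.4)/2 = 0.8 m; q_1 = 0.49 × 0.22 × 0.8 = 0.08624 m³/s
w_2 = (11.7 − 1.4)/2 = 5.15 m; q_2 = 0.95 × 0.58 × 5.15 = 2.838 m³/s
w_3 = (15.0 − 3.0)/2 = 6 m; q_3 = 0.92 × 1.07 × 6 = 5.906 m³/s
w_4 = (17.4 − 11.7)/2 = 2.85 m; q_4 = 0.88 × 0.85 × 2.85 = 2.132 m³/s
w_5 = (17.4 − 15.0)/2 = 1.2 m; q_5 = 0.53 × 0.25 × 1.2 = 0.1590 m³/s
Q = Σ qᵢ = 11.12 m³/s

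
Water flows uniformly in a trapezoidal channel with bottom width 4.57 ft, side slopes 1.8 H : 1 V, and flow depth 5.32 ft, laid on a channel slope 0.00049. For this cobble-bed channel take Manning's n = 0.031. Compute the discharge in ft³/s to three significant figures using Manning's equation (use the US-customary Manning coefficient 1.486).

160 ft³/s

A = (b + z·y)·y = (4.57 + 1.8×5.32)×5.32 = 75.26 ft²
P = b + 2y√(1+z²) = 4.57 + 2×5.32×√(1+1.8²) = 26.48 ft
R = A/P = 75.26/26.48 = 2.842 ft
Q = (1.486/n)·A·R^(2/3)·S^(1/2) = (1.486/0.031) × 75.26 × 2.842^(2/3) × 0.00049^(1/2) = 160.2 ft³/s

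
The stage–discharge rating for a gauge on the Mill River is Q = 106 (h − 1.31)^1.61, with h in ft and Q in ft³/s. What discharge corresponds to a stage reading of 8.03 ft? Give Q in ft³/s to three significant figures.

Q = 106 × (8.03 − 1.31)^1.61 = 106 × 6.72^1.61 = 2277 ft³/s

2280 ft³/s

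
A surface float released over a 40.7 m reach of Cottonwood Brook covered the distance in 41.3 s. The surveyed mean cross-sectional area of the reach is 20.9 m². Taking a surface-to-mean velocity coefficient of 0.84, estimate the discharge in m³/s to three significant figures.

v_surface = L / t̄ = 40.7 / 41.3 = 0.9855 m/s
v_mean = 0.84 × 0.9855 = 0.8278 m/s
Q = A × v_mean = 20.9 × 0.8278 = 17.30 m³/s

17.3 m³/s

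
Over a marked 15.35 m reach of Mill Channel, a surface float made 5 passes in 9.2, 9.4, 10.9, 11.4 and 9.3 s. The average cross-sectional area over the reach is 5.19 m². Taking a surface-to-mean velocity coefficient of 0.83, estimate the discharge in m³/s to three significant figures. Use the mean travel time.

6.59 m³/s

t̄ = (9.2 + 9.4 + 10.9 + 11.4 + 9.3) / 5 = 10.04 s
v_surface = L / t̄ = 15.35 / 10.04 = 1.529 m/s
v_mean = 0.83 × 1.529 = 1.269 m/s
Q = A × v_mean = 5.19 × 1.269 = 6.586 m³/s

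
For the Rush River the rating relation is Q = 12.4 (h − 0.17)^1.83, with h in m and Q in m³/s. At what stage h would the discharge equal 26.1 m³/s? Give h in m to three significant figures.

h − h₀ = (Q/C)^(1/b) = (26.1/12.4)^(1/1.83) = 1.502 m
h = 0.17 + 1.502 = 1.672 m

1.67 m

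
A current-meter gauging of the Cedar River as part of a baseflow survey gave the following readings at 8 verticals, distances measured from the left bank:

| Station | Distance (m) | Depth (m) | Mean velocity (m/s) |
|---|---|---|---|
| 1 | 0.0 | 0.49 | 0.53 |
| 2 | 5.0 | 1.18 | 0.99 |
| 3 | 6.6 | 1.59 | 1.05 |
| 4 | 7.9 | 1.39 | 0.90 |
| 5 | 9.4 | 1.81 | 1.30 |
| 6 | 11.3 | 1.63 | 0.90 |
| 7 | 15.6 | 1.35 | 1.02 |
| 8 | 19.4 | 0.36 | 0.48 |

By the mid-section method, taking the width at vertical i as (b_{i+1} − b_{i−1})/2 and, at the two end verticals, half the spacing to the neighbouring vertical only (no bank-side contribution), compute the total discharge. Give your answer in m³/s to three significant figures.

w_1 = (5.0 − 0.0)/2 = 2.5 m; q_1 = 0.53 × 0.49 × 2.5 = 0.6493 m³/s
w_2 = (6.6 − 0.0)/2 = 3.3 m; q_2 = 0.99 × 1.18 × 3.3 = 3.855 m³/s
w_3 = (7.9 − 5.0)/2 = 1.45 m; q_3 = 1.05 × 1.59 × 1.45 = 2.421 m³/s
w_4 = (9.4 − 6.6)/2 = 1.4 m; q_4 = 0.90 × 1.39 × 1.4 = 1.751 m³/s
w_5 = (11.3 − 7.9)/2 = 1.7 m; q_5 = 1.30 × 1.81 × 1.7 = 4.000 m³/s
w_6 = (15.6 − 9.4)/2 = 3.1 m; q_6 = 0.90 × 1.63 × 3.1 = 4.548 m³/s
w_7 = (19.4 − 11.3)/2 = 4.05 m; q_7 = 1.02 × 1.35 × 4.05 = 5.577 m³/s
w_8 = (19.4 − 15.6)/2 = 1.9 m; q_8 = 0.48 × 0.36 × 1.9 = 0.3283 m³/s
Q = Σ qᵢ = 23.13 m³/s

23.1 m³/s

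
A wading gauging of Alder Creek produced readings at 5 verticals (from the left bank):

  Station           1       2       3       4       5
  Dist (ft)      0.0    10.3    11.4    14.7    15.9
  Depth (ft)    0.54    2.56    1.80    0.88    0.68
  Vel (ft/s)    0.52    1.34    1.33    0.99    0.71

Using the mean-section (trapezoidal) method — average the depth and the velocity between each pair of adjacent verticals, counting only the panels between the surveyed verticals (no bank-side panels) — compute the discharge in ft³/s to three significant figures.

Panel 1-2: Δb = 10.3 ft, d̄ = (0.54+2.56)/2 = 1.55, v̄ = (0.52+1.34)/2 = 0.93 → q = 10.3×1.55×0.93 = 14.85 ft³/s
Panel 2-3: Δb = 1.1 ft, d̄ = (2.56+1.80)/2 = 2.18, v̄ = (1.34+1.33)/2 = 1.335 → q = 1.1×2.18×1.335 = 3.201 ft³/s
Panel 3-4: Δb = 3.3 ft, d̄ = (1.80+0.88)/2 = 1.34, v̄ = (1.33+0.99)/2 = 1.16 → q = 3.3×1.34×1.16 = 5.130 ft³/s
Panel 4-5: Δb = 1.2 ft, d̄ = (0.88+0.68)/2 = 0.78, v̄ = (0.99+0.71)/2 = 0.85 → q = 1.2×0.78×0.85 = 0.7956 ft³/s
Q = Σ q = 23.97 ft³/s

24.0 ft³/s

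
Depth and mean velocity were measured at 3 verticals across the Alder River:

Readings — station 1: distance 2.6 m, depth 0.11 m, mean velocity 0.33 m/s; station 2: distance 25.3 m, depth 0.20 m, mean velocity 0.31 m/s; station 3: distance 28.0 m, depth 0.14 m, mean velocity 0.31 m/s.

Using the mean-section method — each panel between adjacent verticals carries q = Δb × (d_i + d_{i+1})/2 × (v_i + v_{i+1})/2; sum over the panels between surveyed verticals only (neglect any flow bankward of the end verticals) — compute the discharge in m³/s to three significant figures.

1.27 m³/s

Panel 1-2: Δb = 22.7 m, d̄ = (0.11+0.20)/2 = 0.155, v̄ = (0.33+0.31)/2 = 0.32 → q = 22.7×0.155×0.32 = 1.126 m³/s
Panel 2-3: Δb = 2.7 m, d̄ = (0.20+0.14)/2 = 0.17, v̄ = (0.31+0.31)/2 = 0.31 → q = 2.7×0.17×0.31 = 0.1423 m³/s
Q = Σ q = 1.268 m³/s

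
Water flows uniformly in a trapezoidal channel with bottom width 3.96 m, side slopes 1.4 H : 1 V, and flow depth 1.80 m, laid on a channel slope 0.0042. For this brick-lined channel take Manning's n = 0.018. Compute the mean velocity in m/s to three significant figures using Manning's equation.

3.95 m/s

A = (b + z·y)·y = (3.96 + 1.4×1.80)×1.80 = 11.66 m²
P = b + 2y√(1+z²) = 3.96 + 2×1.80×√(1+1.4²) = 10.15 m
R = A/P = 11.66/10.15 = 1.149 m
Q = (1/n)·A·R^(2/3)·S^(1/2) = (1/0.018) × 11.66 × 1.149^(2/3) × 0.0042^(1/2) = 46.06 m³/s
V = Q/A = 46.06/11.66 = 3.949 m/s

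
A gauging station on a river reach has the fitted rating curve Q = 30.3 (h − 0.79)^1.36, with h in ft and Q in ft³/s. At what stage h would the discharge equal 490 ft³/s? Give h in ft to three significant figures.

h − h₀ = (Q/C)^(1/b) = (490/30.3)^(1/1.36) = 7.741 ft
h = 0.79 + 7.741 = 8.531 ft

8.53 ft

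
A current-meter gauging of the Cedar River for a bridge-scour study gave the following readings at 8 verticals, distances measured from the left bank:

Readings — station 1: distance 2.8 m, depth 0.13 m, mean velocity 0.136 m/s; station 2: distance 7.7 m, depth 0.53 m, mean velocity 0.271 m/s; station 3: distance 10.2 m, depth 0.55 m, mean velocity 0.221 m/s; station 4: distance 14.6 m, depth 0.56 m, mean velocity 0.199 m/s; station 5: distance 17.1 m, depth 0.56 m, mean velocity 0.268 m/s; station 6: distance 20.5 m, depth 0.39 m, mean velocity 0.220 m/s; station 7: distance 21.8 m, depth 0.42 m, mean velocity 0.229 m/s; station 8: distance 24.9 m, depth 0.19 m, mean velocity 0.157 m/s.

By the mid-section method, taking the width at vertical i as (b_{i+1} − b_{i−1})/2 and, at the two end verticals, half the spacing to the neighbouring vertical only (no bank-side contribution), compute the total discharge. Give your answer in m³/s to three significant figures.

w_1 = (7.7 − 2.8)/2 = 2.45 m; q_1 = 0.136 × 0.13 × 2.45 = 0.04332 m³/s
w_2 = (10.2 − 2.8)/2 = 3.7 m; q_2 = 0.271 × 0.53 × 3.7 = 0.5314 m³/s
w_3 = (14.6 − 7.7)/2 = 3.45 m; q_3 = 0.221 × 0.55 × 3.45 = 0.4193 m³/s
w_4 = (17.1 − 10.2)/2 = 3.45 m; q_4 = 0.199 × 0.56 × 3.45 = 0.3845 m³/s
w_5 = (20.5 − 14.6)/2 = 2.95 m; q_5 = 0.268 × 0.56 × 2.95 = 0.4427 m³/s
w_6 = (21.8 − 17.1)/2 = 2.35 m; q_6 = 0.220 × 0.39 × 2.35 = 0.2016 m³/s
w_7 = (24.9 − 20.5)/2 = 2.2 m; q_7 = 0.229 × 0.42 × 2.2 = 0.2116 m³/s
w_8 = (24.9 − 21.8)/2 = 1.55 m; q_8 = 0.157 × 0.19 × 1.55 = 0.04624 m³/s
Q = Σ qᵢ = 2.281 m³/s

2.28 m³/s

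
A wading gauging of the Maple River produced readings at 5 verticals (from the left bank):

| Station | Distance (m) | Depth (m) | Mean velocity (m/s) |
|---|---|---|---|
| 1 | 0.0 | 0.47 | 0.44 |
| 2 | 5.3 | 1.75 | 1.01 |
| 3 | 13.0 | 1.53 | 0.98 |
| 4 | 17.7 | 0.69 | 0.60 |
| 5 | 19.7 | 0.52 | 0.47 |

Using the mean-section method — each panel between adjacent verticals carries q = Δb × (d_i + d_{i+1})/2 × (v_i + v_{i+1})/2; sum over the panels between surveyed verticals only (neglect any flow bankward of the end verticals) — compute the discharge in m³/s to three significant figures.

Panel 1-2: Δb = 5.3 m, d̄ = (0.47+1.75)/2 = 1.11, v̄ = (0.44+1.01)/2 = 0.725 → q = 5.3×1.11×0.725 = 4.265 m³/s
Panel 2-3: Δb = 7.7 m, d̄ = (1.75+1.53)/2 = 1.64, v̄ = (1.01+0.98)/2 = 0.995 → q = 7.7×1.64×0.995 = 12.56 m³/s
Panel 3-4: Δb = 4.7 m, d̄ = (1.53+0.69)/2 = 1.11, v̄ = (0.98+0.60)/2 = 0.79 → q = 4.7×1.11×0.79 = 4.121 m³/s
Panel 4-5: Δb = 2 m, d̄ = (0.69+0.52)/2 = 0.605, v̄ = (0.60+0.47)/2 = 0.535 → q = 2×0.605×0.535 = 0.6474 m³/s
Q = Σ q = 21.60 m³/s

21.6 m³/s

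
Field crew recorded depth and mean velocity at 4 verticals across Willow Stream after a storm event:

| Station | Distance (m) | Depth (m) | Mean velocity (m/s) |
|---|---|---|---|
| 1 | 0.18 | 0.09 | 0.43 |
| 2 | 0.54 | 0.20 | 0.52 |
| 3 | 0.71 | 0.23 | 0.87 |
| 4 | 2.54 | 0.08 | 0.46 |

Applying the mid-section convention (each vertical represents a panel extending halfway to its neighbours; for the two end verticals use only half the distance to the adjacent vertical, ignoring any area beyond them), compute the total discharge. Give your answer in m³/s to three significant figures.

0.268 m³/s

w_1 = (0.54 − 0.18)/2 = 0.18 m; q_1 = 0.43 × 0.09 × 0.18 = 0.006966 m³/s
w_2 = (0.71 − 0.18)/2 = 0.265 m; q_2 = 0.52 × 0.20 × 0.265 = 0.02756 m³/s
w_3 = (2.54 − 0.54)/2 = 1 m; q_3 = 0.87 × 0.23 × 1 = 0.2001 m³/s
w_4 = (2.54 − 0.71)/2 = 0.915 m; q_4 = 0.46 × 0.08 × 0.915 = 0.03367 m³/s
Q = Σ qᵢ = 0.2683 m³/s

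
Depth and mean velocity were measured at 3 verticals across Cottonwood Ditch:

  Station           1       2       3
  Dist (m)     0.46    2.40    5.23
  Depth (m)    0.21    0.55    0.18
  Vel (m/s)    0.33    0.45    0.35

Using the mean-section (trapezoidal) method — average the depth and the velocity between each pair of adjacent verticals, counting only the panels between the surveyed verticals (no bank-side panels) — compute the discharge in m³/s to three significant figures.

0.701 m³/s

Panel 1-2: Δb = 1.94 m, d̄ = (0.21+0.55)/2 = 0.38, v̄ = (0.33+0.45)/2 = 0.39 → q = 1.94×0.38×0.39 = 0.2875 m³/s
Panel 2-3: Δb = 2.83 m, d̄ = (0.55+0.18)/2 = 0.365, v̄ = (0.45+0.35)/2 = 0.4 → q = 2.83×0.365×0.4 = 0.4132 m³/s
Q = Σ q = 0.7007 m³/s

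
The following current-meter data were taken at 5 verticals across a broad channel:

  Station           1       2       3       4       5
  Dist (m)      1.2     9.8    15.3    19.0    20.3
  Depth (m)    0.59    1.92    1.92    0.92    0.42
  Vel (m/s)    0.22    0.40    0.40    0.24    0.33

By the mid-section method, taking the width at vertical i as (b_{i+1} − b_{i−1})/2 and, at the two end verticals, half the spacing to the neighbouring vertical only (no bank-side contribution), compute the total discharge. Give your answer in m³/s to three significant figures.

10.1 m³/s

w_1 = (9.8 − 1.2)/2 = 4.3 m; q_1 = 0.22 × 0.59 × 4.3 = 0.5581 m³/s
w_2 = (15.3 − 1.2)/2 = 7.05 m; q_2 = 0.40 × 1.92 × 7.05 = 5.414 m³/s
w_3 = (19.0 − 9.8)/2 = 4.6 m; q_3 = 0.40 × 1.92 × 4.6 = 3.533 m³/s
w_4 = (20.3 − 15.3)/2 = 2.5 m; q_4 = 0.24 × 0.92 × 2.5 = 0.5520 m³/s
w_5 = (20.3 − 19.0)/2 = 0.65 m; q_5 = 0.33 × 0.42 × 0.65 = 0.09009 m³/s
Q = Σ qᵢ = 10.15 m³/s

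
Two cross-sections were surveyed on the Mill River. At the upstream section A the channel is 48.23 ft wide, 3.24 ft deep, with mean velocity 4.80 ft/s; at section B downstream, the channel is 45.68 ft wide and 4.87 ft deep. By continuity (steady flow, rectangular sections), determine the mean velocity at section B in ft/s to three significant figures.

Q = A₁V₁ = (48.23×3.24) × 4.80 = 750.1 ft³/s
A₂ = 45.68 × 4.87 = 222.5 ft²
V₂ = Q/A₂ = 750.1/222.5 = 3.372 ft/s

3.37 ft/s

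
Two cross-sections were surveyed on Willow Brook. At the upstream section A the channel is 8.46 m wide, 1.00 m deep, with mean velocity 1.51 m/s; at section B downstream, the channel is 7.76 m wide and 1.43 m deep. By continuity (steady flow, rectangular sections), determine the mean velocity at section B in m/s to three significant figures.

1.15 m/s

Q = A₁V₁ = (8.46×1.00) × 1.51 = 12.77 m³/s
A₂ = 7.76 × 1.43 = 11.10 m²
V₂ = Q/A₂ = 12.77/11.10 = 1.151 m/s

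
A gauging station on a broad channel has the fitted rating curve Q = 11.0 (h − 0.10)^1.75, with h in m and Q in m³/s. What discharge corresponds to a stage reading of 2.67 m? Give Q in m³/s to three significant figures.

57.4 m³/s

Q = 11.0 × (2.67 − 0.10)^1.75 = 11.0 × 2.57^1.75 = 57.38 m³/s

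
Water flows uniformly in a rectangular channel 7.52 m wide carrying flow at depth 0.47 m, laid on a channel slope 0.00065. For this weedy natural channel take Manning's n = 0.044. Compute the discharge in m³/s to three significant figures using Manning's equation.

1.14 m³/s

A = b·y = 7.52 × 0.47 = 3.534 m²
P = b + 2y = 7.52 + 2×0.47 = 8.460 m
R = A/P = 3.534/8.460 = 0.4178 m
Q = (1/n)·A·R^(2/3)·S^(1/2) = (1/0.044) × 3.534 × 0.4178^(2/3) × 0.00065^(1/2) = 1.145 m³/s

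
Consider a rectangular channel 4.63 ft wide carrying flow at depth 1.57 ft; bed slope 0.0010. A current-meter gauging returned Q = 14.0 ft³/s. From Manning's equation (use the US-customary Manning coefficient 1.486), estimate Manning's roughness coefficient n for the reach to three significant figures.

0.0233

A = b·y = 4.63 × 1.57 = 7.269 ft²
P = b + 2y = 4.63 + 2×1.57 = 7.770 ft
R = A/P = 7.269/7.770 = 0.9355 ft
n = (1.486/Q)·A·R^(2/3)·S^(1/2) = (1.486/14.0) × 7.269 × 0.9565 × 0.03162 = 0.02334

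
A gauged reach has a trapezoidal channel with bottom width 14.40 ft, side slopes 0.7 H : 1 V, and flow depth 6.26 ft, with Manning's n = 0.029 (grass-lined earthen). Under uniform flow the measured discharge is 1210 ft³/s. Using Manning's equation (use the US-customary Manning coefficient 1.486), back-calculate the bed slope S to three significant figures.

0.00644

A = (b + z·y)·y = (14.40 + 0.7×6.26)×6.26 = 117.6 ft²
P = b + 2y√(1+z²) = 14.40 + 2×6.26×√(1+0.7²) = 29.68 ft
R = A/P = 117.6/29.68 = 3.961 ft
S = (Q·n / (1.486·A·R^(2/3)))² = (1210×0.029 / (1.486×117.6×2.503))² = 0.006436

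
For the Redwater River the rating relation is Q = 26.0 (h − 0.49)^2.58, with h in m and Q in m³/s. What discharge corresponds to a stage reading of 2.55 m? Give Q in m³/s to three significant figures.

168 m³/s

Q = 26.0 × (2.55 − 0.49)^2.58 = 26.0 × 2.06^2.58 = 167.8 m³/s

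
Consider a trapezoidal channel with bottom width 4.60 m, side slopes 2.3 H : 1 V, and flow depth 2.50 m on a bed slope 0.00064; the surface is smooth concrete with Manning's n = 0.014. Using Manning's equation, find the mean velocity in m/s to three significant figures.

A = (b + z·y)·y = (4.60 + 2.3×2.50)×2.50 = 25.88 m²
P = b + 2y√(1+z²) = 4.60 + 2×2.50×√(1+2.3²) = 17.14 m
R = A/P = 25.88/17.14 = 1.510 m
Q = (1/n)·A·R^(2/3)·S^(1/2) = (1/0.014) × 25.88 × 1.510^(2/3) × 0.00064^(1/2) = 61.53 m³/s
V = Q/A = 61.53/25.88 = 2.378 m/s

2.38 m/s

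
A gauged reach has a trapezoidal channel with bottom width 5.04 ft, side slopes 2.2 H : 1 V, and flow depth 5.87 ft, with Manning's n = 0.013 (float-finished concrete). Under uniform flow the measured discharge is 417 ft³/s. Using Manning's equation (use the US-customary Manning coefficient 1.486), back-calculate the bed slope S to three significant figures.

A = (b + z·y)·y = (5.04 + 2.2×5.87)×5.87 = 105.4 ft²
P = b + 2y√(1+z²) = 5.04 + 2×5.87×√(1+2.2²) = 33.41 ft
R = A/P = 105.4/33.41 = 3.154 ft
S = (Q·n / (1.486·A·R^(2/3)))² = (417×0.013 / (1.486×105.4×2.151))² = 0.0002590

0.000259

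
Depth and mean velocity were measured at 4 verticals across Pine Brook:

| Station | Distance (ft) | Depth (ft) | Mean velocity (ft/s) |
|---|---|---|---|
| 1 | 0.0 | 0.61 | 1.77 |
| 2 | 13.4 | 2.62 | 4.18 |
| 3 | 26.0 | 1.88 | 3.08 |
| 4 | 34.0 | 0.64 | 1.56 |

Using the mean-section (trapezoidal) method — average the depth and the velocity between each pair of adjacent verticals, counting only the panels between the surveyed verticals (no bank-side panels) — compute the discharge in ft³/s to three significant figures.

191 ft³/s

Panel 1-2: Δb = 13.4 ft, d̄ = (0.61+2.62)/2 = 1.615, v̄ = (1.77+4.18)/2 = 2.975 → q = 13.4×1.615×2.975 = 64.38 ft³/s
Panel 2-3: Δb = 12.6 ft, d̄ = (2.62+1.88)/2 = 2.25, v̄ = (4.18+3.08)/2 = 3.63 → q = 12.6×2.25×3.63 = 102.9 ft³/s
Panel 3-4: Δb = 8 ft, d̄ = (1.88+0.64)/2 = 1.26, v̄ = (3.08+1.56)/2 = 2.32 → q = 8×1.26×2.32 = 23.39 ft³/s
Q = Σ q = 190.7 ft³/s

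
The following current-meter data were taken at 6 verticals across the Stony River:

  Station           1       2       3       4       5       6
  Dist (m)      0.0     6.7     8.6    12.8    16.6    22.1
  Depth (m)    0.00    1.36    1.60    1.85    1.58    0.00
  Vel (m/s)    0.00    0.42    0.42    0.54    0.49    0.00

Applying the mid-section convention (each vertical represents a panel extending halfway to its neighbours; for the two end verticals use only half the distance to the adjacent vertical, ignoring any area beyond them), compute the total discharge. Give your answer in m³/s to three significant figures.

12.1 m³/s

w_2 = (8.6 − 0.0)/2 = 4.3 m; q_2 = 0.42 × 1.36 × 4.3 = 2.456 m³/s
w_3 = (12.8 − 6.7)/2 = 3.05 m; q_3 = 0.42 × 1.60 × 3.05 = 2.050 m³/s
w_4 = (16.6 − 8.6)/2 = 4 m; q_4 = 0.54 × 1.85 × 4 = 3.996 m³/s
w_5 = (22.1 − 12.8)/2 = 4.65 m; q_5 = 0.49 × 1.58 × 4.65 = 3.600 m³/s
Stations 1, 6 contribute zero (depth or velocity is 0).
Q = Σ qᵢ = 12.10 m³/s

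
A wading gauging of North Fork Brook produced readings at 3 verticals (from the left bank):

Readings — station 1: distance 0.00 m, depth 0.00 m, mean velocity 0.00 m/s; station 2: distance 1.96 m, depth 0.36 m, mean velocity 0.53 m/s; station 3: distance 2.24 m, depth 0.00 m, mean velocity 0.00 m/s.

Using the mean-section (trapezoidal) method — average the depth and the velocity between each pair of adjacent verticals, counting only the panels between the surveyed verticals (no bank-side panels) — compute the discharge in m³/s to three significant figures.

0.107 m³/s

Panel 1-2: Δb = 1.96 m, d̄ = (0.00+0.36)/2 = 0.18, v̄ = (0.00+0.53)/2 = 0.265 → q = 1.96×0.18×0.265 = 0.09349 m³/s
Panel 2-3: Δb = 0.28 m, d̄ = (0.36+0.00)/2 = 0.18, v̄ = (0.53+0.00)/2 = 0.265 → q = 0.28×0.18×0.265 = 0.01336 m³/s
Q = Σ q = 0.1068 m³/s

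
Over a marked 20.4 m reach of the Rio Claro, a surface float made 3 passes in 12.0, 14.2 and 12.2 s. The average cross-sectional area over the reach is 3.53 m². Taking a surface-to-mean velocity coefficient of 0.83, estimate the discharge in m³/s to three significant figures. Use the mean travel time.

4.67 m³/s

t̄ = (12.0 + 14.2 + 12.2) / 3 = 12.8 s
v_surface = L / t̄ = 20.4 / 12.8 = 1.594 m/s
v_mean = 0.83 × 1.594 = 1.323 m/s
Q = A × v_mean = 3.53 × 1.323 = 4.670 m³/s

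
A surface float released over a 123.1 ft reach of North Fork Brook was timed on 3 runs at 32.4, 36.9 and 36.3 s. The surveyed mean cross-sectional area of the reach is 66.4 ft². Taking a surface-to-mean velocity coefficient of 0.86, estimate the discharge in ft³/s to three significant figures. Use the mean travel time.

200 ft³/s

t̄ = (32.4 + 36.9 + 36.3) / 3 = 35.2 s
v_surface = L / t̄ = 123.1 / 35.2 = 3.497 ft/s
v_mean = 0.86 × 3.497 = 3.008 ft/s
Q = A × v_mean = 66.4 × 3.008 = 199.7 ft³/s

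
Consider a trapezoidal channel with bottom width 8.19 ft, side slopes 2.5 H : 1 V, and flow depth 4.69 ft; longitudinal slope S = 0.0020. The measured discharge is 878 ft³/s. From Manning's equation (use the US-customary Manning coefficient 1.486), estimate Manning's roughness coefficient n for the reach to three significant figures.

A = (b + z·y)·y = (8.19 + 2.5×4.69)×4.69 = 93.40 ft²
P = b + 2y√(1+z²) = 8.19 + 2×4.69×√(1+2.5²) = 33.45 ft
R = A/P = 93.40/33.45 = 2.793 ft
n = (1.486/Q)·A·R^(2/3)·S^(1/2) = (1.486/878) × 93.40 × 1.983 × 0.04472 = 0.01402

0.0140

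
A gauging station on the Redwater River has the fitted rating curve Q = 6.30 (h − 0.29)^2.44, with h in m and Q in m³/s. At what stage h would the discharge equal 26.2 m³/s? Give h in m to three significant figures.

h − h₀ = (Q/C)^(1/b) = (26.2/6.30)^(1/2.44) = 1.793 m
h = 0.29 + 1.793 = 2.083 m

2.08 m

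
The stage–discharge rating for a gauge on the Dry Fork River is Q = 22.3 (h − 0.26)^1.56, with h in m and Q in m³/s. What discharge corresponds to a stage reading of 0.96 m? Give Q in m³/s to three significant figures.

Q = 22.3 × (0.96 − 0.26)^1.56 = 22.3 × 0.7^1.56 = 12.78 m³/s

12.8 m³/s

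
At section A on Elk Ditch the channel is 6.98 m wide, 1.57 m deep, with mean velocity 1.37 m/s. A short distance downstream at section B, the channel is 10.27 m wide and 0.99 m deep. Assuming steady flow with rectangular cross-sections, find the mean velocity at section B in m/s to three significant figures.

Q = A₁V₁ = (6.98×1.57) × 1.37 = 15.01 m³/s
A₂ = 10.27 × 0.99 = 10.17 m²
V₂ = Q/A₂ = 15.01/10.17 = 1.477 m/s

1.48 m/s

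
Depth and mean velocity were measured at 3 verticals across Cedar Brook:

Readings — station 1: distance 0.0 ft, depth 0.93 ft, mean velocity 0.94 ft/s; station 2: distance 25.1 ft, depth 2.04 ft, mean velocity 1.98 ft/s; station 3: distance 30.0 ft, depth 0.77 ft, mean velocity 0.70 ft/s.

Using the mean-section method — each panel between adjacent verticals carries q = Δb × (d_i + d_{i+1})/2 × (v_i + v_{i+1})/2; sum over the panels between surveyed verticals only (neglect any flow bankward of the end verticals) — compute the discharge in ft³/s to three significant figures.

63.6 ft³/s

Panel 1-2: Δb = 25.1 ft, d̄ = (0.93+2.04)/2 = 1.485, v̄ = (0.94+1.98)/2 = 1.46 → q = 25.1×1.485×1.46 = 54.42 ft³/s
Panel 2-3: Δb = 4.9 ft, d̄ = (2.04+0.77)/2 = 1.405, v̄ = (1.98+0.70)/2 = 1.34 → q = 4.9×1.405×1.34 = 9.225 ft³/s
Q = Σ q = 63.64 ft³/s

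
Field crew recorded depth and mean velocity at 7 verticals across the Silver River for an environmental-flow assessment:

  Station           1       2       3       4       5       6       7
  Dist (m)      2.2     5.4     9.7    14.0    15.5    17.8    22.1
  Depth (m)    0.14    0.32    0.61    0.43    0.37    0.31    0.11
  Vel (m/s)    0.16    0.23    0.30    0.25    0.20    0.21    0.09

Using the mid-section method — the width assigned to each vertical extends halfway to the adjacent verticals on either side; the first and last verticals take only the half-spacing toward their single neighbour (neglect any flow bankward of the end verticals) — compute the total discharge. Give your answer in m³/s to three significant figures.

1.79 m³/s

w_1 = (5.4 − 2.2)/2 = 1.6 m; q_1 = 0.16 × 0.14 × 1.6 = 0.03584 m³/s
w_2 = (9.7 − 2.2)/2 = 3.75 m; q_2 = 0.23 × 0.32 × 3.75 = 0.2760 m³/s
w_3 = (14.0 − 5.4)/2 = 4.3 m; q_3 = 0.30 × 0.61 × 4.3 = 0.7869 m³/s
w_4 = (15.5 − 9.7)/2 = 2.9 m; q_4 = 0.25 × 0.43 × 2.9 = 0.3118 m³/s
w_5 = (17.8 − 14.0)/2 = 1.9 m; q_5 = 0.20 × 0.37 × 1.9 = 0.1406 m³/s
w_6 = (22.1 − 15.5)/2 = 3.3 m; q_6 = 0.21 × 0.31 × 3.3 = 0.2148 m³/s
w_7 = (22.1 − 17.8)/2 = 2.15 m; q_7 = 0.09 × 0.11 × 2.15 = 0.02129 m³/s
Q = Σ qᵢ = 1.787 m³/s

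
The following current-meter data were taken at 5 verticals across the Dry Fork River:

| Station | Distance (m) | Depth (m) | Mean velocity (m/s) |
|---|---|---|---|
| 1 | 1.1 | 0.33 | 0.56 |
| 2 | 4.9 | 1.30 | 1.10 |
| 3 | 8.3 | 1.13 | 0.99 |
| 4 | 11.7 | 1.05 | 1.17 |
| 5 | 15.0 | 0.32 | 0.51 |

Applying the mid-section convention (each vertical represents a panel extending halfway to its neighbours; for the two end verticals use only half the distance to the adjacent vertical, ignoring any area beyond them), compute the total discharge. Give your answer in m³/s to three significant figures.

13.7 m³/s

w_1 = (4.9 − 1.1)/2 = 1.9 m; q_1 = 0.56 × 0.33 × 1.9 = 0.3511 m³/s
w_2 = (8.3 − 1.1)/2 = 3.6 m; q_2 = 1.10 × 1.30 × 3.6 = 5.148 m³/s
w_3 = (11.7 − 4.9)/2 = 3.4 m; q_3 = 0.99 × 1.13 × 3.4 = 3.804 m³/s
w_4 = (15.0 − 8.3)/2 = 3.35 m; q_4 = 1.17 × 1.05 × 3.35 = 4.115 m³/s
w_5 = (15.0 − 11.7)/2 = 1.65 m; q_5 = 0.51 × 0.32 × 1.65 = 0.2693 m³/s
Q = Σ qᵢ = 13.69 m³/s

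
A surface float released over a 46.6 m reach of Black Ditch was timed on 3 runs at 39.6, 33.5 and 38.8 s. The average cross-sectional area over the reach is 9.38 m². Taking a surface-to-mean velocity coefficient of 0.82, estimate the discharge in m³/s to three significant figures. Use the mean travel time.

t̄ = (39.6 + 33.5 + 38.8) / 3 = 37.3 s
v_surface = L / t̄ = 46.6 / 37.3 = 1.249 m/s
v_mean = 0.82 × 1.249 = 1.024 m/s
Q = A × v_mean = 9.38 × 1.024 = 9.609 m³/s

9.61 m³/s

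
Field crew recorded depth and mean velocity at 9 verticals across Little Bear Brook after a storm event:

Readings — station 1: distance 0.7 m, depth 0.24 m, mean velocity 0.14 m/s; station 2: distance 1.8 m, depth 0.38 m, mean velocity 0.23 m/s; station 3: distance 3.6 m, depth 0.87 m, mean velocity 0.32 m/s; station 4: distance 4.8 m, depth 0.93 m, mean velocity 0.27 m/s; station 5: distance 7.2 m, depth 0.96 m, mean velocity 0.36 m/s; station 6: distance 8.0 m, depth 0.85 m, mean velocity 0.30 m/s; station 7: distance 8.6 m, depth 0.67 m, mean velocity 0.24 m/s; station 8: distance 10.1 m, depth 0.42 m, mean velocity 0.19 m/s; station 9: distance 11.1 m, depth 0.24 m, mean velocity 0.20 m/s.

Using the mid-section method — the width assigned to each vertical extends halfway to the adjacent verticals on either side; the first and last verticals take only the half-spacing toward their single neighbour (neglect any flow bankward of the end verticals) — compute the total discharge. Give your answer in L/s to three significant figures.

2040 L/s

w_1 = (1.8 − 0.7)/2 = 0.55 m; q_1 = 0.14 × 0.24 × 0.55 = 0.01848 m³/s
w_2 = (3.6 − 0.7)/2 = 1.45 m; q_2 = 0.23 × 0.38 × 1.45 = 0.1267 m³/s
w_3 = (4.8 − 1.8)/2 = 1.5 m; q_3 = 0.32 × 0.87 × 1.5 = 0.4176 m³/s
w_4 = (7.2 − 3.6)/2 = 1.8 m; q_4 = 0.27 × 0.93 × 1.8 = 0.4520 m³/s
w_5 = (8.0 − 4.8)/2 = 1.6 m; q_5 = 0.36 × 0.96 × 1.6 = 0.5530 m³/s
w_6 = (8.6 − 7.2)/2 = 0.7 m; q_6 = 0.30 × 0.85 × 0.7 = 0.1785 m³/s
w_7 = (10.1 − 8.0)/2 = 1.05 m; q_7 = 0.24 × 0.67 × 1.05 = 0.1688 m³/s
w_8 = (11.1 − 8.6)/2 = 1.25 m; q_8 = 0.19 × 0.42 × 1.25 = 0.09975 m³/s
w_9 = (11.1 − 10.1)/2 = 0.5 m; q_9 = 0.20 × 0.24 × 0.5 = 0.02400 m³/s
Q = Σ qᵢ = 2.039 m³/s
= 2.039 × 1000 = 2039 L/s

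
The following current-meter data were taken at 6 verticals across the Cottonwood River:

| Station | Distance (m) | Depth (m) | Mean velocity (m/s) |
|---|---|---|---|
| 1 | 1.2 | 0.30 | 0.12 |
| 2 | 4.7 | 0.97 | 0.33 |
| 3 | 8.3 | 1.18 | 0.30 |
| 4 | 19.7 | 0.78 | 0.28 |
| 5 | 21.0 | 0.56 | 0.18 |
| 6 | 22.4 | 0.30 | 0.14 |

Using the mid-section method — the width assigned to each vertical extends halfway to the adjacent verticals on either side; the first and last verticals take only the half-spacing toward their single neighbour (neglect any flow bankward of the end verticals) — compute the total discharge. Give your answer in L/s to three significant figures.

w_1 = (4.7 − 1.2)/2 = 1.75 m; q_1 = 0.12 × 0.30 × 1.75 = 0.06300 m³/s
w_2 = (8.3 − 1.2)/2 = 3.55 m; q_2 = 0.33 × 0.97 × 3.55 = 1.136 m³/s
w_3 = (19.7 − 4.7)/2 = 7.5 m; q_3 = 0.30 × 1.18 × 7.5 = 2.655 m³/s
w_4 = (21.0 − 8.3)/2 = 6.35 m; q_4 = 0.28 × 0.78 × 6.35 = 1.387 m³/s
w_5 = (22.4 − 19.7)/2 = 1.35 m; q_5 = 0.18 × 0.56 × 1.35 = 0.1361 m³/s
w_6 = (22.4 − 21.0)/2 = 0.7 m; q_6 = 0.14 × 0.30 × 0.7 = 0.02940 m³/s
Q = Σ qᵢ = 5.407 m³/s
= 5.407 × 1000 = 5407 L/s

5410 L/s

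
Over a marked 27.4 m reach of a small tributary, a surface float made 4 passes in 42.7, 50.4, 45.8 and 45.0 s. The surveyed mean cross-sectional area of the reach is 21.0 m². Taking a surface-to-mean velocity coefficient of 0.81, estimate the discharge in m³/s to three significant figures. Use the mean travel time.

10.1 m³/s

t̄ = (42.7 + 50.4 + 45.8 + 45.0) / 4 = 45.975 s
v_surface = L / t̄ = 27.4 / 45.975 = 0.5960 m/s
v_mean = 0.81 × 0.5960 = 0.4827 m/s
Q = A × v_mean = 21.0 × 0.4827 = 10.14 m³/s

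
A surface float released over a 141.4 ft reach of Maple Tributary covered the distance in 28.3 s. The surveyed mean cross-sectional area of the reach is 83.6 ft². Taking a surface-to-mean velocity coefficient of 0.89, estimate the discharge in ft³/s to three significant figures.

372 ft³/s

v_surface = L / t̄ = 141.4 / 28.3 = 4.996 ft/s
v_mean = 0.89 × 4.996 = 4.447 ft/s
Q = A × v_mean = 83.6 × 4.447 = 371.8 ft³/s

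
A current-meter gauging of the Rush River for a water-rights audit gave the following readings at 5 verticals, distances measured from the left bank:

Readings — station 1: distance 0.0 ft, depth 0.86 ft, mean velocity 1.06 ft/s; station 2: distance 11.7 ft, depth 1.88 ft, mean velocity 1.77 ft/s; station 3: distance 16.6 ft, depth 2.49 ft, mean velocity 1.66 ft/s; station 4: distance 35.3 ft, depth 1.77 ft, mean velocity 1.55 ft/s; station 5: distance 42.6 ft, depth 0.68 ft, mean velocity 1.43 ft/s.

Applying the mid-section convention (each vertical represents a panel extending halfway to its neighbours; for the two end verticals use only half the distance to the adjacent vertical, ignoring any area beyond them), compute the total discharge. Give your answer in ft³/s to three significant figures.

121 ft³/s

w_1 = (11.7 − 0.0)/2 = 5.85 ft; q_1 = 1.06 × 0.86 × 5.85 = 5.333 ft³/s
w_2 = (16.6 − 0.0)/2 = 8.3 ft; q_2 = 1.77 × 1.88 × 8.3 = 27.62 ft³/s
w_3 = (35.3 − 11.7)/2 = 11.8 ft; q_3 = 1.66 × 2.49 × 11.8 = 48.77 ft³/s
w_4 = (42.6 − 16.6)/2 = 13 ft; q_4 = 1.55 × 1.77 × 13 = 35.67 ft³/s
w_5 = (42.6 − 35.3)/2 = 3.65 ft; q_5 = 1.43 × 0.68 × 3.65 = 3.549 ft³/s
Q = Σ qᵢ = 120.9 ft³/s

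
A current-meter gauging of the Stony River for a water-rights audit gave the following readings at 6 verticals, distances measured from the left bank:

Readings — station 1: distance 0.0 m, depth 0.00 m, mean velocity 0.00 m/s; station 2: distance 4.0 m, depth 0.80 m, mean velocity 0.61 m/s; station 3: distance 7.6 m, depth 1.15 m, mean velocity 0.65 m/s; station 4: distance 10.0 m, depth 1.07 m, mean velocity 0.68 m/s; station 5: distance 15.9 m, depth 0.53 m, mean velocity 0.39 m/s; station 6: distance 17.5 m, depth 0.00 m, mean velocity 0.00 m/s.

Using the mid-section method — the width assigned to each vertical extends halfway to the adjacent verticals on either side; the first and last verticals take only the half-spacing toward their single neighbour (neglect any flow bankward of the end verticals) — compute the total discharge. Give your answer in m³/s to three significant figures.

7.89 m³/s

w_2 = (7.6 − 0.0)/2 = 3.8 m; q_2 = 0.61 × 0.80 × 3.8 = 1.854 m³/s
w_3 = (10.0 − 4.0)/2 = 3 m; q_3 = 0.65 × 1.15 × 3 = 2.243 m³/s
w_4 = (15.9 − 7.6)/2 = 4.15 m; q_4 = 0.68 × 1.07 × 4.15 = 3.020 m³/s
w_5 = (17.5 − 10.0)/2 = 3.75 m; q_5 = 0.39 × 0.53 × 3.75 = 0.7751 m³/s
Stations 1, 6 contribute zero (depth or velocity is 0).
Q = Σ qᵢ = 7.892 m³/s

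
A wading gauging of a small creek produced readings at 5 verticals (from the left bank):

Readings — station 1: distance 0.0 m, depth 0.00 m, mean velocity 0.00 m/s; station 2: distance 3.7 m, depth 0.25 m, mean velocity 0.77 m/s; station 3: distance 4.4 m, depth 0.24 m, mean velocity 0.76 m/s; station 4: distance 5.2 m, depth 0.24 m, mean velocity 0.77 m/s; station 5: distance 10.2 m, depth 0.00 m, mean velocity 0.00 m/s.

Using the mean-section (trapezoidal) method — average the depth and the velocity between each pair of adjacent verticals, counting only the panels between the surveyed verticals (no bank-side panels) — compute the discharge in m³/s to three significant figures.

0.687 m³/s

Panel 1-2: Δb = 3.7 m, d̄ = (0.00+0.25)/2 = 0.125, v̄ = (0.00+0.77)/2 = 0.385 → q = 3.7×0.125×0.385 = 0.1781 m³/s
Panel 2-3: Δb = 0.7 m, d̄ = (0.25+0.24)/2 = 0.245, v̄ = (0.77+0.76)/2 = 0.765 → q = 0.7×0.245×0.765 = 0.1312 m³/s
Panel 3-4: Δb = 0.8 m, d̄ = (0.24+0.24)/2 = 0.24, v̄ = (0.76+0.77)/2 = 0.765 → q = 0.8×0.24×0.765 = 0.1469 m³/s
Panel 4-5: Δb = 5 m, d̄ = (0.24+0.00)/2 = 0.12, v̄ = (0.77+0.00)/2 = 0.385 → q = 5×0.12×0.385 = 0.2310 m³/s
Q = Σ q = 0.6871 m³/s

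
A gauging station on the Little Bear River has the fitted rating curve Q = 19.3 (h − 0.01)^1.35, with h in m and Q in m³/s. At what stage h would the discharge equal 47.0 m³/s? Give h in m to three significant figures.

1.94 m

h − h₀ = (Q/C)^(1/b) = (47.0/19.3)^(1/1.35) = 1.933 m
h = 0.01 + 1.933 = 1.943 m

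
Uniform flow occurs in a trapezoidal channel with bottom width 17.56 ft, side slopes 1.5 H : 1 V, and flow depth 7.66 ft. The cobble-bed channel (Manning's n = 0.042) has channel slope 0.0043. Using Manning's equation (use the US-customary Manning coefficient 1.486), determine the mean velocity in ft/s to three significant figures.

6.72 ft/s

A = (b + z·y)·y = (17.56 + 1.5×7.66)×7.66 = 222.5 ft²
P = b + 2y√(1+z²) = 17.56 + 2×7.66×√(1+1.5²) = 45.18 ft
R = A/P = 222.5/45.18 = 4.925 ft
Q = (1.486/n)·A·R^(2/3)·S^(1/2) = (1.486/0.042) × 222.5 × 4.925^(2/3) × 0.0043^(1/2) = 1495 ft³/s
V = Q/A = 1495/222.5 = 6.716 ft/s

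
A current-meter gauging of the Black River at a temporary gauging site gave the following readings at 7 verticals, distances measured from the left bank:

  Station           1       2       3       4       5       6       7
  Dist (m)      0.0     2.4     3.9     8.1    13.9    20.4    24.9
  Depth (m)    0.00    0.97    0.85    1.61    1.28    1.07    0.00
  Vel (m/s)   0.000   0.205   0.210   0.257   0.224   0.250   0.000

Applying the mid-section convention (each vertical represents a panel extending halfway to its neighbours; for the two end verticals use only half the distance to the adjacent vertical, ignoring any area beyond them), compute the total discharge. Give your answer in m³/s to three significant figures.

6.20 m³/s

w_2 = (3.9 − 0.0)/2 = 1.95 m; q_2 = 0.205 × 0.97 × 1.95 = 0.3878 m³/s
w_3 = (8.1 − 2.4)/2 = 2.85 m; q_3 = 0.210 × 0.85 × 2.85 = 0.5087 m³/s
w_4 = (13.9 − 3.9)/2 = 5 m; q_4 = 0.257 × 1.61 × 5 = 2.069 m³/s
w_5 = (20.4 − 8.1)/2 = 6.15 m; q_5 = 0.224 × 1.28 × 6.15 = 1.763 m³/s
w_6 = (24.9 − 13.9)/2 = 5.5 m; q_6 = 0.250 × 1.07 × 5.5 = 1.471 m³/s
Stations 1, 7 contribute zero (depth or velocity is 0).
Q = Σ qᵢ = 6.200 m³/s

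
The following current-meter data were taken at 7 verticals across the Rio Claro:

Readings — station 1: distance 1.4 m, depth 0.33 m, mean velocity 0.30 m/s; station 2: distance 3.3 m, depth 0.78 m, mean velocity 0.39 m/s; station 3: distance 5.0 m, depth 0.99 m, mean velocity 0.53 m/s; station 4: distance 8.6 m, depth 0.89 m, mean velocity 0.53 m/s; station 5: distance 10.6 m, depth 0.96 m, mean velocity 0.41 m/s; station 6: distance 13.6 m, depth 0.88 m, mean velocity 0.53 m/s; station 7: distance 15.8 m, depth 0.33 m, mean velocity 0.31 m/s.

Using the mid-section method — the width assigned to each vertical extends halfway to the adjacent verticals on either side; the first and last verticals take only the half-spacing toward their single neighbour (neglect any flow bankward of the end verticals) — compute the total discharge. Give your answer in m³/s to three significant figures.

w_1 = (3.3 − 1.4)/2 = 0.95 m; q_1 = 0.30 × 0.33 × 0.95 = 0.09405 m³/s
w_2 = (5.0 − 1.4)/2 = 1.8 m; q_2 = 0.39 × 0.78 × 1.8 = 0.5476 m³/s
w_3 = (8.6 − 3.3)/2 = 2.65 m; q_3 = 0.53 × 0.99 × 2.65 = 1.390 m³/s
w_4 = (10.6 − 5.0)/2 = 2.8 m; q_4 = 0.53 × 0.89 × 2.8 = 1.321 m³/s
w_5 = (13.6 − 8.6)/2 = 2.5 m; q_5 = 0.41 × 0.96 × 2.5 = 0.9840 m³/s
w_6 = (15.8 − 10.6)/2 = 2.6 m; q_6 = 0.53 × 0.88 × 2.6 = 1.213 m³/s
w_7 = (15.8 − 13.6)/2 = 1.1 m; q_7 = 0.31 × 0.33 × 1.1 = 0.1125 m³/s
Q = Σ qᵢ = 5.662 m³/s

5.66 m³/s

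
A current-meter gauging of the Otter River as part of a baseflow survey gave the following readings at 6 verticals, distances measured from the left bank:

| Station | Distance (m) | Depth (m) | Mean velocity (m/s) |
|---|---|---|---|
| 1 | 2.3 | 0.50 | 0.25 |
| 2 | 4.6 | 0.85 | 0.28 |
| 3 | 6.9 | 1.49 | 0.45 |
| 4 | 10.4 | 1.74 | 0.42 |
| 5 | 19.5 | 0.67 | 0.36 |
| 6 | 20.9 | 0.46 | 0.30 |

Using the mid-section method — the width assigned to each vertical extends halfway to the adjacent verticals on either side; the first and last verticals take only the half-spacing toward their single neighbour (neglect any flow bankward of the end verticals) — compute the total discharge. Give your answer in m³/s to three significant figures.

8.60 m³/s

w_1 = (4.6 − 2.3)/2 = 1.15 m; q_1 = 0.25 × 0.50 × 1.15 = 0.1438 m³/s
w_2 = (6.9 − 2.3)/2 = 2.3 m; q_2 = 0.28 × 0.85 × 2.3 = 0.5474 m³/s
w_3 = (10.4 − 4.6)/2 = 2.9 m; q_3 = 0.45 × 1.49 × 2.9 = 1.944 m³/s
w_4 = (19.5 − 6.9)/2 = 6.3 m; q_4 = 0.42 × 1.74 × 6.3 = 4.604 m³/s
w_5 = (20.9 − 10.4)/2 = 5.25 m; q_5 = 0.36 × 0.67 × 5.25 = 1.266 m³/s
w_6 = (20.9 − 19.5)/2 = 0.7 m; q_6 = 0.30 × 0.46 × 0.7 = 0.09660 m³/s
Q = Σ qᵢ = 8.603 m³/s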